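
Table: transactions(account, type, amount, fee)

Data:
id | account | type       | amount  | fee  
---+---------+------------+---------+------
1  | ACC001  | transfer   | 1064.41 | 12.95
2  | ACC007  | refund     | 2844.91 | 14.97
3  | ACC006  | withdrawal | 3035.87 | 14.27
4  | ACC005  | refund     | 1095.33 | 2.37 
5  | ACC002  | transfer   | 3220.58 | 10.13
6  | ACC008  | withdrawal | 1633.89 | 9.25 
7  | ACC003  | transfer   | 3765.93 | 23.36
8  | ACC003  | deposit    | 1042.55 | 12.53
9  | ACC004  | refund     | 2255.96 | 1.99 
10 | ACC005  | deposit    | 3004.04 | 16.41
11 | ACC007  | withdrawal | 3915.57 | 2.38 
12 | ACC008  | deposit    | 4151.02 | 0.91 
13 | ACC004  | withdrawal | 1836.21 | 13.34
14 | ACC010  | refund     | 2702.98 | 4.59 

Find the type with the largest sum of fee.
SELECT type, SUM(fee) as val
FROM transactions
GROUP BY type
ORDER BY val DESC
LIMIT 1

Result: transfer with sum(fee) = 46.44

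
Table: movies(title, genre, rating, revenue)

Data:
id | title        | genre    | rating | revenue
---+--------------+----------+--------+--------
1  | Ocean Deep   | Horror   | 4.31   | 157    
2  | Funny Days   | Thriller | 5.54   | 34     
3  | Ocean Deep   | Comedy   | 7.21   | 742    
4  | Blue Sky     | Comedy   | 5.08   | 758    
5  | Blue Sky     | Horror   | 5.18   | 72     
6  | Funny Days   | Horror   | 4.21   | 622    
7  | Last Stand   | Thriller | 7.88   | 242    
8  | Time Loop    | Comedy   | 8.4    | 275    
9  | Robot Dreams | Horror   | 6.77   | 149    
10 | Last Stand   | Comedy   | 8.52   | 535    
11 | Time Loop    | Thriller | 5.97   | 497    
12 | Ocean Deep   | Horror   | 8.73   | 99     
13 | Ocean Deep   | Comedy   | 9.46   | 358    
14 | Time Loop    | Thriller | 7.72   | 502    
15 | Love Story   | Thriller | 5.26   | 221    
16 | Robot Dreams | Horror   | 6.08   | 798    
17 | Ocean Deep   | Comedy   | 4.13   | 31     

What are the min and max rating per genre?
SELECT genre, MIN(rating), MAX(rating)
FROM movies
GROUP BY genre

Result:
  Comedy: min=4.13, max=9.46
  Horror: min=4.21, max=8.73
  Thriller: min=5.26, max=7.88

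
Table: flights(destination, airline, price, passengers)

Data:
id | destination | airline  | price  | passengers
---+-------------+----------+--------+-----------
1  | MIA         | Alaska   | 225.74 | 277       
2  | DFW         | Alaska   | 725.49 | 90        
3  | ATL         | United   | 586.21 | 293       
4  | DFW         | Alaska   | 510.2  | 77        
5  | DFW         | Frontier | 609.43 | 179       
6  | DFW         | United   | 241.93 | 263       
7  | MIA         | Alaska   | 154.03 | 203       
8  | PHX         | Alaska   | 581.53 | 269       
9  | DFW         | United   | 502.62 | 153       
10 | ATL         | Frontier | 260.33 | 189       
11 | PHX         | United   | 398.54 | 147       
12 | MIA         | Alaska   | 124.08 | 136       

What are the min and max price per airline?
SELECT airline, MIN(price), MAX(price)
FROM flights
GROUP BY airline

Result:
  Alaska: min=124.08, max=725.49
  Frontier: min=260.33, max=609.43
  United: min=241.93, max=586.21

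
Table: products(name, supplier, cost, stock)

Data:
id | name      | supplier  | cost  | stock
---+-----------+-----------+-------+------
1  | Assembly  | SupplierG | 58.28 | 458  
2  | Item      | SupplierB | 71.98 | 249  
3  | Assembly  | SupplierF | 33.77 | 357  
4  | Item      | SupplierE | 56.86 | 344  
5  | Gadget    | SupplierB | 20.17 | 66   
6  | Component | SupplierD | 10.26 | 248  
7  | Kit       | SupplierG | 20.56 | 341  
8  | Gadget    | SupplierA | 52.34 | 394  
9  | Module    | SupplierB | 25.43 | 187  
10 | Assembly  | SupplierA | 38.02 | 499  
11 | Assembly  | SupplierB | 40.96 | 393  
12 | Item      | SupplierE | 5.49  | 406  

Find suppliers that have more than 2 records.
SELECT supplier, COUNT(*) as cnt
FROM products
GROUP BY supplier
HAVING COUNT(*) > 2

Result:
  SupplierB: 4

Note: HAVING filters groups after aggregation, WHERE filters rows before.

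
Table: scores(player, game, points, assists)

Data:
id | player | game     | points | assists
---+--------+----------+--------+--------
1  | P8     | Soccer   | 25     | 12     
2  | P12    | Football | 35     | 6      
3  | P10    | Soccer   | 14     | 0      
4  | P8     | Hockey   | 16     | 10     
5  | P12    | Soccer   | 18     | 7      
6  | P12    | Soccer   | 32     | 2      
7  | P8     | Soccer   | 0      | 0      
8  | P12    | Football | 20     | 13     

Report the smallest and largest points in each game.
SELECT game, MIN(points), MAX(points)
FROM scores
GROUP BY game

Result:
  Football: min=20, max=35
  Hockey: min=16, max=16
  Soccer: min=0, max=32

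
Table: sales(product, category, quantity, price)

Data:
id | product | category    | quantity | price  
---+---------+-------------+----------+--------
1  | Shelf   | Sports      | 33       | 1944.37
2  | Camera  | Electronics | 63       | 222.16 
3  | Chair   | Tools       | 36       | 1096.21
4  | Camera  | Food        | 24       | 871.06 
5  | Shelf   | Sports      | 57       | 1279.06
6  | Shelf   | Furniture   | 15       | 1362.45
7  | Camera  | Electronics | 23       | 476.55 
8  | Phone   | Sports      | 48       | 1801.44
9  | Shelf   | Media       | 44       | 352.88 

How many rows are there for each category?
SELECT category, COUNT(*) as count
FROM sales
GROUP BY category

Result:
  Electronics: 2
  Food: 1
  Furniture: 1
  Media: 1
  Sports: 3
  Tools: 1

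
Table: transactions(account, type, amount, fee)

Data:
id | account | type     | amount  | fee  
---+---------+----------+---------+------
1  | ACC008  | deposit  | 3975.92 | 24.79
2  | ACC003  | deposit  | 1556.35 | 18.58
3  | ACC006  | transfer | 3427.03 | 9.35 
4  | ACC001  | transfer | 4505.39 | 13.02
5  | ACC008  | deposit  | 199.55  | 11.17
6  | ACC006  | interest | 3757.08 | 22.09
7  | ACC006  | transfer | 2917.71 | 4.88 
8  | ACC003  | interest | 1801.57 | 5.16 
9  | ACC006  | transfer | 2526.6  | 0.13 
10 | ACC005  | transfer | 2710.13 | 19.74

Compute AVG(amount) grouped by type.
SELECT type, AVG(amount) as result
FROM transactions
GROUP BY type

Result:
  deposit: 1910.61
  interest: 2779.33
  transfer: 3217.37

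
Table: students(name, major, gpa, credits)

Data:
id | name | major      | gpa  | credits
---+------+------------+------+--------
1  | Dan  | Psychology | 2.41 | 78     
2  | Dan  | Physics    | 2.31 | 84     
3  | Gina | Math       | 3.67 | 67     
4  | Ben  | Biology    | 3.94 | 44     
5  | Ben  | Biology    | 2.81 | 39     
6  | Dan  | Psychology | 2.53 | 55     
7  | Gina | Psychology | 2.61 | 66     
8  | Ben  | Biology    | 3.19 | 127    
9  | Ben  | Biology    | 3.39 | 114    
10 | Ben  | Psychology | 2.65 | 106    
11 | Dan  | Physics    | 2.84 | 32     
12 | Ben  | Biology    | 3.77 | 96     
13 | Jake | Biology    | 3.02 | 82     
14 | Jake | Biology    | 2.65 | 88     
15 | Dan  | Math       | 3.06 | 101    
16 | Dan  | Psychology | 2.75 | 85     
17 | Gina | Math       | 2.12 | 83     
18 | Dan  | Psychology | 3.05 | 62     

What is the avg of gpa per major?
SELECT major, AVG(gpa) as result
FROM students
GROUP BY major

Result:
  Biology: 3.25
  Math: 2.95
  Physics: 2.58
  Psychology: 2.67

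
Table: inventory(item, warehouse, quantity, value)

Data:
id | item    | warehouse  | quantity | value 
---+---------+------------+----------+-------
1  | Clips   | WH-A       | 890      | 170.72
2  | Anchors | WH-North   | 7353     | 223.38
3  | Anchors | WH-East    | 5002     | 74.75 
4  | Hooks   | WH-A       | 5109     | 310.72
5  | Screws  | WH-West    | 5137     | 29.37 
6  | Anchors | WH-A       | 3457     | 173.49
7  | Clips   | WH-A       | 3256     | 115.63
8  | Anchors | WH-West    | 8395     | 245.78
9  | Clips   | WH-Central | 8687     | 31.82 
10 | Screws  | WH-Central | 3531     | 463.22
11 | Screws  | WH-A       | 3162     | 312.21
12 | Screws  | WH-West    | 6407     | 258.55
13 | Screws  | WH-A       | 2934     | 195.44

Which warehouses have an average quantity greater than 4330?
SELECT warehouse, AVG(quantity)
FROM inventory
GROUP BY warehouse
HAVING AVG(quantity) > 4330

Result:
  WH-Central: avg=6109.00
  WH-East: avg=5002.00
  WH-North: avg=7353.00
  WH-West: avg=6646.33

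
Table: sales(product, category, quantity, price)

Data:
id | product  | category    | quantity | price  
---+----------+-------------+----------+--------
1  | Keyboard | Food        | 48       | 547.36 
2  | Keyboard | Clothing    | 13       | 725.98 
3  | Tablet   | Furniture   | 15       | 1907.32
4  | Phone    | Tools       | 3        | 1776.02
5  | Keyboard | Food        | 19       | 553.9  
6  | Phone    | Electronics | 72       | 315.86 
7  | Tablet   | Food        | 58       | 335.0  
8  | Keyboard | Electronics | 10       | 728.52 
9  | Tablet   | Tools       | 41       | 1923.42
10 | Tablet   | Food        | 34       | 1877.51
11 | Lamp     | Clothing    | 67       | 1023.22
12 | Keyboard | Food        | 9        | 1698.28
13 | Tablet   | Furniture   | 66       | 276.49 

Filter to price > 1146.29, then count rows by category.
SELECT category, COUNT(*)
FROM sales
WHERE price > 1146.29
GROUP BY category

Note: WHERE filters rows before grouping.

Result:
  Food: 2
  Furniture: 1
  Tools: 2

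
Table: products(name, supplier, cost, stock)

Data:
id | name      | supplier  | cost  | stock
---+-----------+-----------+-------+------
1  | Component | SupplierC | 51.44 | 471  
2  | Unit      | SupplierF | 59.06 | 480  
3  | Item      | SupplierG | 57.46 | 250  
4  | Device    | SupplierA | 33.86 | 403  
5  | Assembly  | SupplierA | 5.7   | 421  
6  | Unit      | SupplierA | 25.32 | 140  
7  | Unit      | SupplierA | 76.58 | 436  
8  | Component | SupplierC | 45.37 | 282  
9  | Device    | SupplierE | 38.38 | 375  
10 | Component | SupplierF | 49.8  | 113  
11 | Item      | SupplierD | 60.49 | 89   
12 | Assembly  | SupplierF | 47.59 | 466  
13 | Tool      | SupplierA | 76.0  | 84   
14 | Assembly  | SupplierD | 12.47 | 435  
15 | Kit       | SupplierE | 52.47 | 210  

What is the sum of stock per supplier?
SELECT supplier, SUM(stock) as result
FROM products
GROUP BY supplier

Result:
  SupplierA: 1484
  SupplierC: 753
  SupplierD: 524
  SupplierE: 585
  SupplierF: 1059
  SupplierG: 250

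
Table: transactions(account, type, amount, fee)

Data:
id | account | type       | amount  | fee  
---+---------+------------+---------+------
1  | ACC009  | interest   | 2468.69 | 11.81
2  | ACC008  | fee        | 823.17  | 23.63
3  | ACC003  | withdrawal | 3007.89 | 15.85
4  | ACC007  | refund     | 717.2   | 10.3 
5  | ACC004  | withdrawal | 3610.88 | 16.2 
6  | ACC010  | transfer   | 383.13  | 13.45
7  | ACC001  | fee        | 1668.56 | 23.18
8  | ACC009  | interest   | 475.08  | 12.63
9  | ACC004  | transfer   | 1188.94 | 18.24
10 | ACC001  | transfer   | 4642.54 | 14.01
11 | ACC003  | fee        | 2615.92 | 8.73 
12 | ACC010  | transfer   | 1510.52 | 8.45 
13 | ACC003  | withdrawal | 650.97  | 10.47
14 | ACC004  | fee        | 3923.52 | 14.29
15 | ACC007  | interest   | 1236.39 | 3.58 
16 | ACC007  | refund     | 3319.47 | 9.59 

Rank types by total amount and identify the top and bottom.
SELECT type, SUM(amount)
FROM transactions
GROUP BY type
ORDER BY SUM(amount)

All groups:
  refund: 4036.67
  interest: 4180.16
  withdrawal: 7269.74
  transfer: 7725.13
  fee: 9031.17

Highest: fee (9031.17)
Lowest: refund (4036.67)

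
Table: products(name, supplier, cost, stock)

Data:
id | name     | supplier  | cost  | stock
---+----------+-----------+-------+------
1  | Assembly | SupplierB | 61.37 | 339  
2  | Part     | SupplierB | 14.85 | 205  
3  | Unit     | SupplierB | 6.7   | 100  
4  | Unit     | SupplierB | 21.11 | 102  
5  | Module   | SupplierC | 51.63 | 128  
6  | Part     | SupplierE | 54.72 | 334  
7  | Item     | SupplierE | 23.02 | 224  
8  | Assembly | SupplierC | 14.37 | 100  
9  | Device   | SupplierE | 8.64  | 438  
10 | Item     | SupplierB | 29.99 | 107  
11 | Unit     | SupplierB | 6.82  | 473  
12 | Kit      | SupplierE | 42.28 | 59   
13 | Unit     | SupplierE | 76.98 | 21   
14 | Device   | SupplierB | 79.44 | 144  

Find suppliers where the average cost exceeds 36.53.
SELECT supplier, AVG(cost)
FROM products
GROUP BY supplier
HAVING AVG(cost) > 36.53

Result:
  SupplierE: avg=41.13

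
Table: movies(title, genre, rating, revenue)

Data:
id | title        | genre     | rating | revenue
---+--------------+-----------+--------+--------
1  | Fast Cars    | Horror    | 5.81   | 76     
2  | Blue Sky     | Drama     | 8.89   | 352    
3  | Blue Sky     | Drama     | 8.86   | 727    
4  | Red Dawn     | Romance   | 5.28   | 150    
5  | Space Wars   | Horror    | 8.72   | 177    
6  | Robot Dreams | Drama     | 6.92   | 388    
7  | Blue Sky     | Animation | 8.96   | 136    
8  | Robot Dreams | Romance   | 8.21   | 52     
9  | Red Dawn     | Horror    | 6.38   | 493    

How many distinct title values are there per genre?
SELECT genre, COUNT(DISTINCT title)
FROM movies
GROUP BY genre

Result:
  Animation: 1 distinct
  Drama: 2 distinct
  Horror: 3 distinct
  Romance: 2 distinct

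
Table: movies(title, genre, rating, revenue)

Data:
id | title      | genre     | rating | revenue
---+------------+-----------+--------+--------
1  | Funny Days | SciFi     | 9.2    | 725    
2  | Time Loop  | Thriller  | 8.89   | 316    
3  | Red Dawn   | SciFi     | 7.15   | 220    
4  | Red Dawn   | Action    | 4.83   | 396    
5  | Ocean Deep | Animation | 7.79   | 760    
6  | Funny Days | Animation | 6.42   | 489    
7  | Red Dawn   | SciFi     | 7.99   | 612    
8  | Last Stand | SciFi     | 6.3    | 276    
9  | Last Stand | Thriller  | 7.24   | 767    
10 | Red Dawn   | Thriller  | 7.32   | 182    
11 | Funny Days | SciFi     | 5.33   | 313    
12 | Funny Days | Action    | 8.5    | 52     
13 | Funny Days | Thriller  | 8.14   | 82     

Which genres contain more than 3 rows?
SELECT genre, COUNT(*) as cnt
FROM movies
GROUP BY genre
HAVING COUNT(*) > 3

Result:
  SciFi: 5
  Thriller: 4

Note: HAVING filters groups after aggregation, WHERE filters rows before.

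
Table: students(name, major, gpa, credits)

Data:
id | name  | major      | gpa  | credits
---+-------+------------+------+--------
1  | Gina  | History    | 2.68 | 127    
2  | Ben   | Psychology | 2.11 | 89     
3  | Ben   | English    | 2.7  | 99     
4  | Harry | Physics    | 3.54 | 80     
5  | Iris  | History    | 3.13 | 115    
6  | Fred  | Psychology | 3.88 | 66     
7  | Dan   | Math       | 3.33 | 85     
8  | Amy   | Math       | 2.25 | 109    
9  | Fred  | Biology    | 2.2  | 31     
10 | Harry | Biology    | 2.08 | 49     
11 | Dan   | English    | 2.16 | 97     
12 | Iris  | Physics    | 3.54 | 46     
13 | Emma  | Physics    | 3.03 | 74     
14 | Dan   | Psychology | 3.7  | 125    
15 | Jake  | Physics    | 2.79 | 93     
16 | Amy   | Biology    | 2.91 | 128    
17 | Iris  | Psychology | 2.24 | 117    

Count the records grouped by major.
SELECT major, COUNT(*) as count
FROM students
GROUP BY major

Result:
  Biology: 3
  English: 2
  History: 2
  Math: 2
  Physics: 4
  Psychology: 4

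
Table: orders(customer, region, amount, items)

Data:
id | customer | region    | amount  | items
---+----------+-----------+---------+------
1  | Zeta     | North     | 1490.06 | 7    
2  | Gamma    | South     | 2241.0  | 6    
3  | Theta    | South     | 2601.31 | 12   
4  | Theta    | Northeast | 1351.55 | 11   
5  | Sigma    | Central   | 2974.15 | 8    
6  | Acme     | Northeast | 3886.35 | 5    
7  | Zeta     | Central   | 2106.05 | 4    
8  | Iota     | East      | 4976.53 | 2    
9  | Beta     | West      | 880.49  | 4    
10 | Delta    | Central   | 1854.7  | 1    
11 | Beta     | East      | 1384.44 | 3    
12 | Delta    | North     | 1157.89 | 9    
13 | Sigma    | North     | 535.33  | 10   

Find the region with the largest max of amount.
SELECT region, MAX(amount) as val
FROM orders
GROUP BY region
ORDER BY val DESC
LIMIT 1

Result: East with max(amount) = 4976.53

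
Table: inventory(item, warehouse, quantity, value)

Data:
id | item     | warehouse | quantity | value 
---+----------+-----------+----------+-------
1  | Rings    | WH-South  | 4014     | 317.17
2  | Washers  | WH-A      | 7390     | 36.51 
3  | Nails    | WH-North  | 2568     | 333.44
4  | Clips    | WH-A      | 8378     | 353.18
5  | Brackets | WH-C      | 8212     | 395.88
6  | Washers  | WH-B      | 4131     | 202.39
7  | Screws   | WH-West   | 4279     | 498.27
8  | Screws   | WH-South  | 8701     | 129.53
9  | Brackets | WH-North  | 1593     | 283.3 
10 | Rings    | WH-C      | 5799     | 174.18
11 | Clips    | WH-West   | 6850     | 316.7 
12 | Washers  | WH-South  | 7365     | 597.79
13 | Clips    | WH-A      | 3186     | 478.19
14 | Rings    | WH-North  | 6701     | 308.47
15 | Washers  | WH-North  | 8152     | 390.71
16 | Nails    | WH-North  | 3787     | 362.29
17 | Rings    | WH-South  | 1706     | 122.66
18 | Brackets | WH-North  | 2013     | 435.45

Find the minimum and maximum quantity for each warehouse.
SELECT warehouse, MIN(quantity), MAX(quantity)
FROM inventory
GROUP BY warehouse

Result:
  WH-A: min=3186, max=8378
  WH-B: min=4131, max=4131
  WH-C: min=5799, max=8212
  WH-North: min=1593, max=8152
  WH-South: min=1706, max=8701
  WH-West: min=4279, max=6850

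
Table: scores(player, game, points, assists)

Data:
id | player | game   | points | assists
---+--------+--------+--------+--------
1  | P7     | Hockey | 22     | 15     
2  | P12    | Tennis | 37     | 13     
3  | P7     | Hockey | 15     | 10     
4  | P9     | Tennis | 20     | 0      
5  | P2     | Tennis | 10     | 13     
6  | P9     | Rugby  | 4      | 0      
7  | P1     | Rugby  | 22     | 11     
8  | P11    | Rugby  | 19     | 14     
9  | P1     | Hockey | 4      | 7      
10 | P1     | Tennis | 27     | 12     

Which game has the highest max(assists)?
SELECT game, MAX(assists) as val
FROM scores
GROUP BY game
ORDER BY val DESC
LIMIT 1

Result: Hockey with max(assists) = 15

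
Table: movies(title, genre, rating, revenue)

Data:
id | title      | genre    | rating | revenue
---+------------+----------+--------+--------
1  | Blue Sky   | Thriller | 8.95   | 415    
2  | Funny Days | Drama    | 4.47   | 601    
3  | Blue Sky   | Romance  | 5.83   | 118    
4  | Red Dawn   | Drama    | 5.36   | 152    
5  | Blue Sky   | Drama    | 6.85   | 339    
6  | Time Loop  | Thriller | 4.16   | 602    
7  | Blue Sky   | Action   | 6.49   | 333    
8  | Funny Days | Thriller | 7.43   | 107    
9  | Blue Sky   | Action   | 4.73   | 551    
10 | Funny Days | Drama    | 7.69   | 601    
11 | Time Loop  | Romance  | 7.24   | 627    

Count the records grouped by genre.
SELECT genre, COUNT(*) as count
FROM movies
GROUP BY genre

Result:
  Action: 2
  Drama: 4
  Romance: 2
  Thriller: 3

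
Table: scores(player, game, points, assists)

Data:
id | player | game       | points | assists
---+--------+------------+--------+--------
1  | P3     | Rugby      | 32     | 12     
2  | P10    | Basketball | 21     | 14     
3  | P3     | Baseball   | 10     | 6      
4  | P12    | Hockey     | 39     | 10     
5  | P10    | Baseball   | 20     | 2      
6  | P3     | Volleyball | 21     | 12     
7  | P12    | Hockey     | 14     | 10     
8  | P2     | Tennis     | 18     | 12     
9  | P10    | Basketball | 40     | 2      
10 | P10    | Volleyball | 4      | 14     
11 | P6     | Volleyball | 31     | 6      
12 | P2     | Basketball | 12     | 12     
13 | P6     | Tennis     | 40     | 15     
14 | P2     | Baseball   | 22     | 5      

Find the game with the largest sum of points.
SELECT game, SUM(points) as val
FROM scores
GROUP BY game
ORDER BY val DESC
LIMIT 1

Result: Basketball with sum(points) = 73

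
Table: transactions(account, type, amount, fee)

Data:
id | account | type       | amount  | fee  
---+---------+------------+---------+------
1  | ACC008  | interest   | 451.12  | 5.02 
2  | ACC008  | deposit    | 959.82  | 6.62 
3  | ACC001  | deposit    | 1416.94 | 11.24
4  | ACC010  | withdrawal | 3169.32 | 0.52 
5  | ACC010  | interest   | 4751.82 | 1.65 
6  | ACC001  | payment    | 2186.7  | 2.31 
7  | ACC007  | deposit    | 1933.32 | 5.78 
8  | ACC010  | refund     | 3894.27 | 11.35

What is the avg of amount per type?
SELECT type, AVG(amount) as result
FROM transactions
GROUP BY type

Result:
  deposit: 1436.69
  interest: 2601.47
  payment: 2186.70
  refund: 3894.27
  withdrawal: 3169.32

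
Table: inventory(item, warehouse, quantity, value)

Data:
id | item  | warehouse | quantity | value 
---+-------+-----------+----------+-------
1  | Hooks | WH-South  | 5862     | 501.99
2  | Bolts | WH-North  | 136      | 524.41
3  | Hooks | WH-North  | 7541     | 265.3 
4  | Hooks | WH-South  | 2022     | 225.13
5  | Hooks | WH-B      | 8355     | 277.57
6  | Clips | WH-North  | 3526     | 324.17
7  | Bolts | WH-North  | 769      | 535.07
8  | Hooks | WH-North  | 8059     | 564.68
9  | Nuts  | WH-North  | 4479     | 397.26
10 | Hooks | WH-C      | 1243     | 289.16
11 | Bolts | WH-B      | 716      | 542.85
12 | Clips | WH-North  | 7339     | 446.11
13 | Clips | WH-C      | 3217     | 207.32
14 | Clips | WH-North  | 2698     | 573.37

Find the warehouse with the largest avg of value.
SELECT warehouse, AVG(value) as val
FROM inventory
GROUP BY warehouse
ORDER BY val DESC
LIMIT 1

Result: WH-North with avg(value) = 453.80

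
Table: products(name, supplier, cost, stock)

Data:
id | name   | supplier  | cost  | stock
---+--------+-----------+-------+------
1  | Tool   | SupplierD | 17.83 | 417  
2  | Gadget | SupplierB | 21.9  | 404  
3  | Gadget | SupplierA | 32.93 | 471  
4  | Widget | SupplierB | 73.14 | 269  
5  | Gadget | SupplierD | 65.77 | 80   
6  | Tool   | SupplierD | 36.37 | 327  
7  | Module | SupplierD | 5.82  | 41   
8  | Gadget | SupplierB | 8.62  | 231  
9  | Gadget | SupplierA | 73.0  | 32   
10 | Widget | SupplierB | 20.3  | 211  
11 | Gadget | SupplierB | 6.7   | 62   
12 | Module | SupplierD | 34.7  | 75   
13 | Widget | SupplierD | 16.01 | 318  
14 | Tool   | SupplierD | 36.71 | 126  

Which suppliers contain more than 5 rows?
SELECT supplier, COUNT(*) as cnt
FROM products
GROUP BY supplier
HAVING COUNT(*) > 5

Result:
  SupplierD: 7

Note: HAVING filters groups after aggregation, WHERE filters rows before.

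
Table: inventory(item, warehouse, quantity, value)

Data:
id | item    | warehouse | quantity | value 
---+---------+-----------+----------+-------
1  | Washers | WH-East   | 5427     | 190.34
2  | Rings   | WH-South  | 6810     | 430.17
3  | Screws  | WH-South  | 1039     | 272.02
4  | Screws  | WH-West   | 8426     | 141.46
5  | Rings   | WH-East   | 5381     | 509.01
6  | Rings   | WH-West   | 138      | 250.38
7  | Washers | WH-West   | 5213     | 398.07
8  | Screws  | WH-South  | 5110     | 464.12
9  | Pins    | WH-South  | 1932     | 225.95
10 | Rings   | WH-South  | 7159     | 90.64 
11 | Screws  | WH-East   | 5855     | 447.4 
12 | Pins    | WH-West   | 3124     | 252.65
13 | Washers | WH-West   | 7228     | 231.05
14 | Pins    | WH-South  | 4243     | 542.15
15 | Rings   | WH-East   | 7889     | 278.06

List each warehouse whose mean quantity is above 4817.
SELECT warehouse, AVG(quantity)
FROM inventory
GROUP BY warehouse
HAVING AVG(quantity) > 4817

Result:
  WH-East: avg=6138.00
  WH-West: avg=4825.80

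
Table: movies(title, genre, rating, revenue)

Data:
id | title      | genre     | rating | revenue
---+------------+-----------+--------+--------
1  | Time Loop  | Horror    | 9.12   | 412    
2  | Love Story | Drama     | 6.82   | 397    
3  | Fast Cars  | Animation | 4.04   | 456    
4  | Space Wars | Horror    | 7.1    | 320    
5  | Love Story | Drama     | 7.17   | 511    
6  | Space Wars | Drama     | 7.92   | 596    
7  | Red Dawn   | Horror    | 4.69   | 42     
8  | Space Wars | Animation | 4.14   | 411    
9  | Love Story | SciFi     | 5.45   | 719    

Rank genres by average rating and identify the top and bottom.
SELECT genre, AVG(rating)
FROM movies
GROUP BY genre
ORDER BY AVG(rating)

All groups:
  Animation: 4.09
  SciFi: 5.45
  Horror: 6.97
  Drama: 7.30

Highest: Drama (7.30)
Lowest: Animation (4.09)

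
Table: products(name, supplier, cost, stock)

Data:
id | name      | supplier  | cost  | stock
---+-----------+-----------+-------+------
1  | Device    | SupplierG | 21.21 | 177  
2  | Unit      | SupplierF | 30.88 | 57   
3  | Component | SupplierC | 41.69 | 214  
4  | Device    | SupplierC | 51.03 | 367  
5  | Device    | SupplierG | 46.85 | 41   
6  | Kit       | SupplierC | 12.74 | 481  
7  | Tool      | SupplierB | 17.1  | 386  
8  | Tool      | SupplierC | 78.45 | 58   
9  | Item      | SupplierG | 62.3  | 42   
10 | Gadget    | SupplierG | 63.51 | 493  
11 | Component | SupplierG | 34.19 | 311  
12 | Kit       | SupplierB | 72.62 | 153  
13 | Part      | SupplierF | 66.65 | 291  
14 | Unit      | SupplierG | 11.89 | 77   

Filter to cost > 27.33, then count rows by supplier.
SELECT supplier, COUNT(*)
FROM products
WHERE cost > 27.33
GROUP BY supplier

Note: WHERE filters rows before grouping.

Result:
  SupplierB: 1
  SupplierC: 3
  SupplierF: 2
  SupplierG: 4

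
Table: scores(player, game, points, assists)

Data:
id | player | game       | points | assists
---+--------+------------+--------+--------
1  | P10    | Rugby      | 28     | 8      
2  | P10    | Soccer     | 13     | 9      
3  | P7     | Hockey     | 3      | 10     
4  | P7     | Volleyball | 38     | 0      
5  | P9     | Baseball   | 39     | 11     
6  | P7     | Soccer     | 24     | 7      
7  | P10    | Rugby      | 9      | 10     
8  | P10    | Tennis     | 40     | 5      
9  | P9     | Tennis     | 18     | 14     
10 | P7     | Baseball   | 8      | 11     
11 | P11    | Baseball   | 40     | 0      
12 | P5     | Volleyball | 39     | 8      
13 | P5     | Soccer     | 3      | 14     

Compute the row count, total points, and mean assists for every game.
SELECT game,
       COUNT(*) as cnt,
       SUM(points) as total_points,
       AVG(assists) as avg_assists
FROM scores
GROUP BY game

Result:
  Baseball: 3 records, 87 total points, 7.33 avg assists
  Hockey: 1 records, 3 total points, 10.00 avg assists
  Rugby: 2 records, 37 total points, 9.00 avg assists
  Soccer: 3 records, 40 total points, 10.00 avg assists
  Tennis: 2 records, 58 total points, 9.50 avg assists
  Volleyball: 2 records, 77 total points, 4.00 avg assists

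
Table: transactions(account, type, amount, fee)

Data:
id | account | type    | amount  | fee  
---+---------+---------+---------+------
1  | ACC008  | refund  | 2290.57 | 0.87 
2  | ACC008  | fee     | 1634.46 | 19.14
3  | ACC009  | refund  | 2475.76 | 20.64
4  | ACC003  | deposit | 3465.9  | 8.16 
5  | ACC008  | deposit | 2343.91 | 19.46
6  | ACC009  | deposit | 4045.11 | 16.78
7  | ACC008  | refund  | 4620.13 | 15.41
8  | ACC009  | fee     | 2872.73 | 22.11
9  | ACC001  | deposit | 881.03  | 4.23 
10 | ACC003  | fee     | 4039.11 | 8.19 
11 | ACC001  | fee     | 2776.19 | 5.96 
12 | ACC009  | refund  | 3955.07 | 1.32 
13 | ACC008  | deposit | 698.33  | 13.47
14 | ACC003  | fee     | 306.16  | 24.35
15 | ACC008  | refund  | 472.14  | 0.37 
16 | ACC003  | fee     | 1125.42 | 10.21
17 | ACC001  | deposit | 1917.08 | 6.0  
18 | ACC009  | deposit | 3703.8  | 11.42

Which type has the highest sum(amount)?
SELECT type, SUM(amount) as val
FROM transactions
GROUP BY type
ORDER BY val DESC
LIMIT 1

Result: deposit with sum(amount) = 17055.16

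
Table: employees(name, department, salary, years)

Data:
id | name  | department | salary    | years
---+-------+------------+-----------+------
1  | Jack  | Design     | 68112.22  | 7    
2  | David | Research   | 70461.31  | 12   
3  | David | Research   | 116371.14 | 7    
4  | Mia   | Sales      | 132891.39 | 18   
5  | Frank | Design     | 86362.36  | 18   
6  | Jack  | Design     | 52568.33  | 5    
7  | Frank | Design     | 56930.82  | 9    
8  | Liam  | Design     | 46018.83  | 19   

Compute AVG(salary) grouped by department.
SELECT department, AVG(salary) as result
FROM employees
GROUP BY department

Result:
  Design: 61998.51
  Research: 93416.23
  Sales: 132891.39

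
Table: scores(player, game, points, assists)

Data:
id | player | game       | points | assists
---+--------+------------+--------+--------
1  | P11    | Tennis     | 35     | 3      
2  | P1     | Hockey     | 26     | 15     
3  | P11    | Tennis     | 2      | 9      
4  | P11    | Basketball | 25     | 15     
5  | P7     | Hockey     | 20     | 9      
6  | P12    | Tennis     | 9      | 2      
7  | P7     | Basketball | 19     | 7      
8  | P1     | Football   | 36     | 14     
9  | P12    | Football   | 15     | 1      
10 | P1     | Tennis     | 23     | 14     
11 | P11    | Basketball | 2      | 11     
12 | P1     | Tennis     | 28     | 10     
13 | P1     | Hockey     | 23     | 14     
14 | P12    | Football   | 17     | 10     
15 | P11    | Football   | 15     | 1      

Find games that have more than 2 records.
SELECT game, COUNT(*) as cnt
FROM scores
GROUP BY game
HAVING COUNT(*) > 2

Result:
  Basketball: 3
  Football: 4
  Hockey: 3
  Tennis: 5

Note: HAVING filters groups after aggregation, WHERE filters rows before.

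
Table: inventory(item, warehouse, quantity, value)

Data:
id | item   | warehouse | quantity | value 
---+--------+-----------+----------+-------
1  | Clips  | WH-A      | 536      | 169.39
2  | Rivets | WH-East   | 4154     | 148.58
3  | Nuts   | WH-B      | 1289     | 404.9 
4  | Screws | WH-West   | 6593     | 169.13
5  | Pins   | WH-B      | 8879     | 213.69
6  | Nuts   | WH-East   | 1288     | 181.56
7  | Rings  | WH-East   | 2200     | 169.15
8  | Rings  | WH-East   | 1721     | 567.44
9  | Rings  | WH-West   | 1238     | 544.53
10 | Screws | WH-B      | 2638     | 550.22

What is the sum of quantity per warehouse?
SELECT warehouse, SUM(quantity) as result
FROM inventory
GROUP BY warehouse

Result:
  WH-A: 536
  WH-B: 12806
  WH-East: 9363
  WH-West: 7831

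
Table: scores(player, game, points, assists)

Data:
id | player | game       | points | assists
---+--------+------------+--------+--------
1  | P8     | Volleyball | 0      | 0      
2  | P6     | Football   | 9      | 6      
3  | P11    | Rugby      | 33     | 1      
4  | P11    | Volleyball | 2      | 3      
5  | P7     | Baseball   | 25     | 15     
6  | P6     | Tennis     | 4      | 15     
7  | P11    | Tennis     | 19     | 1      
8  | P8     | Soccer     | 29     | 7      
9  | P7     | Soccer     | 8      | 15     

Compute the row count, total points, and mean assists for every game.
SELECT game,
       COUNT(*) as cnt,
       SUM(points) as total_points,
       AVG(assists) as avg_assists
FROM scores
GROUP BY game

Result:
  Baseball: 1 records, 25 total points, 15.00 avg assists
  Football: 1 records, 9 total points, 6.00 avg assists
  Rugby: 1 records, 33 total points, 1.00 avg assists
  Soccer: 2 records, 37 total points, 11.00 avg assists
  Tennis: 2 records, 23 total points, 8.00 avg assists
  Volleyball: 2 records, 2 total points, 1.50 avg assists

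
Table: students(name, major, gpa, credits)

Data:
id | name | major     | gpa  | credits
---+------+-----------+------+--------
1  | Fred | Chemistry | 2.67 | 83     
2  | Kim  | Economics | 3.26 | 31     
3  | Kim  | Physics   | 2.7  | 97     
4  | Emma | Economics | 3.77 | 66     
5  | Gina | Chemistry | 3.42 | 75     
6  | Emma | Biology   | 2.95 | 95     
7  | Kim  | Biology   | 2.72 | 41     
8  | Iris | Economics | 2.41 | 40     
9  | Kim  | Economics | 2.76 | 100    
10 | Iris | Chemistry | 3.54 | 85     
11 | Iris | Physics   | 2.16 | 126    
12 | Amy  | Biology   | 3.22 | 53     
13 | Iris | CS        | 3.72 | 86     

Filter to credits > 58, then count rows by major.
SELECT major, COUNT(*)
FROM students
WHERE credits > 58
GROUP BY major

Note: WHERE filters rows before grouping.

Result:
  Biology: 1
  CS: 1
  Chemistry: 3
  Economics: 2
  Physics: 2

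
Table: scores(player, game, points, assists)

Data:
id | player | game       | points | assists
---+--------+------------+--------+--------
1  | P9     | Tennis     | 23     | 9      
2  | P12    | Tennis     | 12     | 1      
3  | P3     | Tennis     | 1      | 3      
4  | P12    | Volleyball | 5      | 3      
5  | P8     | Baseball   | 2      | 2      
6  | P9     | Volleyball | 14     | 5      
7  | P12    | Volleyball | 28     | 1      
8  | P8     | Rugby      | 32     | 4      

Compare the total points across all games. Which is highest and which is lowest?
SELECT game, SUM(points)
FROM scores
GROUP BY game
ORDER BY SUM(points)

All groups:
  Baseball: 2
  Rugby: 32
  Tennis: 36
  Volleyball: 47

Highest: Volleyball (47)
Lowest: Baseball (2)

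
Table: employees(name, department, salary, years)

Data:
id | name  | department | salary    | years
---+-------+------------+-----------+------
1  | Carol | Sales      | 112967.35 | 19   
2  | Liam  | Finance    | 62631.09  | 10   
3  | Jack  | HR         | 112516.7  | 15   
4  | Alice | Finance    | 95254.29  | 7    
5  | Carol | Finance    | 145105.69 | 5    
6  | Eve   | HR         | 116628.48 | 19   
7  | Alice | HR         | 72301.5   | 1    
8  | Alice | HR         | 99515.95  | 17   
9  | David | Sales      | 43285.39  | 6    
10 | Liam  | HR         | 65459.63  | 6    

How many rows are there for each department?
SELECT department, COUNT(*) as count
FROM employees
GROUP BY department

Result:
  Finance: 3
  HR: 5
  Sales: 2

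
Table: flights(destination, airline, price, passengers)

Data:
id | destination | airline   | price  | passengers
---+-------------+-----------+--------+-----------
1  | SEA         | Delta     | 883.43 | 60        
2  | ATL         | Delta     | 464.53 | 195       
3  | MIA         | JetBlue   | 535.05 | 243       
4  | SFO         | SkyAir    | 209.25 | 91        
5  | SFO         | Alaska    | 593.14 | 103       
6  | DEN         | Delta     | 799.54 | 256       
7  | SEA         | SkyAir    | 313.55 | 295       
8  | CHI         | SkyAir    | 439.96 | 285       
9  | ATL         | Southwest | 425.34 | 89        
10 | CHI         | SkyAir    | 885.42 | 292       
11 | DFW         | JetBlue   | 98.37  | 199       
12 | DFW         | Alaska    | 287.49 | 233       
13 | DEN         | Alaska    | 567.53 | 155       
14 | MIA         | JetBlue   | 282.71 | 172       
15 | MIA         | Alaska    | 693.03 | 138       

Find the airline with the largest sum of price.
SELECT airline, SUM(price) as val
FROM flights
GROUP BY airline
ORDER BY val DESC
LIMIT 1

Result: Delta with sum(price) = 2147.50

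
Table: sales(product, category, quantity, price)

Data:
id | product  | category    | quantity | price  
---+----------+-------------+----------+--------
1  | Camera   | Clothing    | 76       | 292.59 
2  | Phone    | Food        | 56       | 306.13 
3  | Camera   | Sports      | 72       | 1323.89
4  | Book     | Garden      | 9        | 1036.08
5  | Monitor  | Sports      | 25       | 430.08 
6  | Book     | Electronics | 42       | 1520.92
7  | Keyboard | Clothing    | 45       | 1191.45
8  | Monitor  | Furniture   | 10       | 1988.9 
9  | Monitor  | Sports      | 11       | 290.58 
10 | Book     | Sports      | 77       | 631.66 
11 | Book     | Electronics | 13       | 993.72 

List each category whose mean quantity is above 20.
SELECT category, AVG(quantity)
FROM sales
GROUP BY category
HAVING AVG(quantity) > 20

Result:
  Clothing: avg=60.50
  Electronics: avg=27.50
  Food: avg=56.00
  Sports: avg=46.25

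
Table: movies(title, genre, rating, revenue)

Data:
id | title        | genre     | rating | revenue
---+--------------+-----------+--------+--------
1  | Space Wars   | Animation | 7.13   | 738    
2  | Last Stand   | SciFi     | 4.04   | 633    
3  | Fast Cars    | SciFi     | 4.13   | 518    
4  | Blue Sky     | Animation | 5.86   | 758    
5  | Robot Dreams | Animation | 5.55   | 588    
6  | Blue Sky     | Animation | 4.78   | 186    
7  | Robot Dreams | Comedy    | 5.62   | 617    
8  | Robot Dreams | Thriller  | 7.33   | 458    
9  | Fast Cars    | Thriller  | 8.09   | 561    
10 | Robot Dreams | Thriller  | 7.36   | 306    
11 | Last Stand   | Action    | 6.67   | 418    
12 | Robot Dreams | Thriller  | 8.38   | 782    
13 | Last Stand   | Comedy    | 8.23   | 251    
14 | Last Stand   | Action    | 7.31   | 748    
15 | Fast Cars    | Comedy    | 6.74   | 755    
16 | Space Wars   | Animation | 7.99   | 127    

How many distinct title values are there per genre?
SELECT genre, COUNT(DISTINCT title)
FROM movies
GROUP BY genre

Result:
  Action: 1 distinct
  Animation: 3 distinct
  Comedy: 3 distinct
  SciFi: 2 distinct
  Thriller: 2 distinct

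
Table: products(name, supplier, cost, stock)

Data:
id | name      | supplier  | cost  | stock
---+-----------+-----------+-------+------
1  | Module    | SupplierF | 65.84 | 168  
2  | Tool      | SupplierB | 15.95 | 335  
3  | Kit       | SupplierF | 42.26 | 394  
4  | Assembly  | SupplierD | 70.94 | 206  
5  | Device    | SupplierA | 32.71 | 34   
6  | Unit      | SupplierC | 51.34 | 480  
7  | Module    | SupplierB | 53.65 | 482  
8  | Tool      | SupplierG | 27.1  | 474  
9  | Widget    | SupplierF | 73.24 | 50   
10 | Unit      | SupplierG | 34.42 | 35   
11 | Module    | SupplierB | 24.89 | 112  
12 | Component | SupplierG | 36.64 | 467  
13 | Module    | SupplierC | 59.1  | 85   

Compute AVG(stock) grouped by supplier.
SELECT supplier, AVG(stock) as result
FROM products
GROUP BY supplier

Result:
  SupplierA: 34.00
  SupplierB: 309.67
  SupplierC: 282.50
  SupplierD: 206.00
  SupplierF: 204.00
  SupplierG: 325.33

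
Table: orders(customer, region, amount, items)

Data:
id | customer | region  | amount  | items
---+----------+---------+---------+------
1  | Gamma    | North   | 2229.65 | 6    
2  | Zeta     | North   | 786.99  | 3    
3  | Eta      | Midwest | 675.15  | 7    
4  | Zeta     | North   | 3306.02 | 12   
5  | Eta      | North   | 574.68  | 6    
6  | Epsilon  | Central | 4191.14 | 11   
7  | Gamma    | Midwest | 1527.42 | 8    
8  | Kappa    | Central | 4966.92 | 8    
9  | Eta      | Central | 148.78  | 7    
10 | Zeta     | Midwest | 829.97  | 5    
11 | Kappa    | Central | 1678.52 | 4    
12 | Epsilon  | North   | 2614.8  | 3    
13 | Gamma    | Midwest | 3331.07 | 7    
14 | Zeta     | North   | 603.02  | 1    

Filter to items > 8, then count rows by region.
SELECT region, COUNT(*)
FROM orders
WHERE items > 8
GROUP BY region

Note: WHERE filters rows before grouping.

Result:
  Central: 1
  North: 1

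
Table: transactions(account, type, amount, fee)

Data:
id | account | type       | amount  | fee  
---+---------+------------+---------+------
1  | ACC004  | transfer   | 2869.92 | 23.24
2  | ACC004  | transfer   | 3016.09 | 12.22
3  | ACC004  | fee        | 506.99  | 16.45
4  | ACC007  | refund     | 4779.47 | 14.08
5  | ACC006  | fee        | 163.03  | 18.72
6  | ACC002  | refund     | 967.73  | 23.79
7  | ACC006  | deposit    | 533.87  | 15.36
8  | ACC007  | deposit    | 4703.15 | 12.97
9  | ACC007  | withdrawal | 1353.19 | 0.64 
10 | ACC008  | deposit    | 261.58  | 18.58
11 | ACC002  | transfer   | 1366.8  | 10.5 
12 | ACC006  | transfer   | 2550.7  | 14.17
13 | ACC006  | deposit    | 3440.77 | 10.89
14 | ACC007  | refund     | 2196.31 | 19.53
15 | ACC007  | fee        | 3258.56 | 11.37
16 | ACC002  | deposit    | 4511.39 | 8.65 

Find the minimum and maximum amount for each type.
SELECT type, MIN(amount), MAX(amount)
FROM transactions
GROUP BY type

Result:
  deposit: min=261.58, max=4703.15
  fee: min=163.03, max=3258.56
  refund: min=967.73, max=4779.47
  transfer: min=1366.80, max=3016.09
  withdrawal: min=1353.19, max=1353.19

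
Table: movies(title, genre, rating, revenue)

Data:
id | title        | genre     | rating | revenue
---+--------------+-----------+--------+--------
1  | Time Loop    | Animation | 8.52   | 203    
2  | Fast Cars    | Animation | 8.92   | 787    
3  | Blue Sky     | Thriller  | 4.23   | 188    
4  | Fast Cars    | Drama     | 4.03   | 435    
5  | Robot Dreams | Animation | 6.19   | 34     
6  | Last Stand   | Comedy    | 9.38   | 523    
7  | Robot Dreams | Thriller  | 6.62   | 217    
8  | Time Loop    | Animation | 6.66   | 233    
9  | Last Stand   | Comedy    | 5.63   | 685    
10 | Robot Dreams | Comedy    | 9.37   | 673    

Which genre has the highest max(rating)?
SELECT genre, MAX(rating) as val
FROM movies
GROUP BY genre
ORDER BY val DESC
LIMIT 1

Result: Comedy with max(rating) = 9.38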